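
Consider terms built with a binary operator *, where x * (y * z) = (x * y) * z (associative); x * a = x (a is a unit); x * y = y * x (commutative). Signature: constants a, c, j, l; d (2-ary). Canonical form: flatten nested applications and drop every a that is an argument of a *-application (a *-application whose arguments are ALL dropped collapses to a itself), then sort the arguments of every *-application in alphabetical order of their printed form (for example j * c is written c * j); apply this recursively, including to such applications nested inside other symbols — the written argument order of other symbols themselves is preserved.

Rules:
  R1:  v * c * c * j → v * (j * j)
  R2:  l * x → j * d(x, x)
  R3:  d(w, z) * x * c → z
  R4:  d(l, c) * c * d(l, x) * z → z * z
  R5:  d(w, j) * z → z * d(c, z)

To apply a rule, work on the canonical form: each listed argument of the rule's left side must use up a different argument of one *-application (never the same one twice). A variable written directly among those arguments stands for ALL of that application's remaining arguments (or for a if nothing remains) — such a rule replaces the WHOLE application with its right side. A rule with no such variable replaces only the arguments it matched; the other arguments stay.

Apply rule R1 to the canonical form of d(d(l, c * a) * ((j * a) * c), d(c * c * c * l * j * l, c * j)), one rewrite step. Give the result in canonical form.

Canonical form:  d(c * d(l, c) * j, d(c * c * c * j * l * l, c * j))
Apply R1:  consuming c, c, j;  v := c * l * l
Every leftover argument binds to the variable; the entire application is replaced.
New term:  d(c * d(l, c) * j, d(c * j * j * l * l, c * j))

Answer: d(c * d(l, c) * j, d(c * j * j * l * l, c * j))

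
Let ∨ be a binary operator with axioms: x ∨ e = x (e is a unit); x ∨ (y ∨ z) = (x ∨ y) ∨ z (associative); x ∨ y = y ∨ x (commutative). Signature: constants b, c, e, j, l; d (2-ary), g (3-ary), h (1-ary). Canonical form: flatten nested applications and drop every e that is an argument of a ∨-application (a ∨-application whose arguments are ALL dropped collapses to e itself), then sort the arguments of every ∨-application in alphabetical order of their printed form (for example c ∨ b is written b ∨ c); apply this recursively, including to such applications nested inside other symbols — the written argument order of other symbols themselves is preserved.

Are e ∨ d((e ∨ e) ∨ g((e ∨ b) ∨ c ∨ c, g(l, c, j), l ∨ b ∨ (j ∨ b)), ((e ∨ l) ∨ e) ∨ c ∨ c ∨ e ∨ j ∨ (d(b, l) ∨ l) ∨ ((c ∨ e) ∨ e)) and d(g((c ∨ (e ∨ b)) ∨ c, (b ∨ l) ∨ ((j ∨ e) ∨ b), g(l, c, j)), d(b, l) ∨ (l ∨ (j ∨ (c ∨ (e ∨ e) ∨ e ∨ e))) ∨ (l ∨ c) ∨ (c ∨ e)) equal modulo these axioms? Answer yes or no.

Answer: no — d(g(b ∨ c ∨ c, g(l, c, j), b ∨ b ∨ j ∨ l), c ∨ c ∨ c ∨ d(b, l) ∨ j ∨ l ∨ l) vs d(g(b ∨ c ∨ c, b ∨ b ∨ j ∨ l, g(l, c, j)), c ∨ c ∨ c ∨ d(b, l) ∨ j ∨ l ∨ l)

Derivation:
Left:  e ∨ d((e ∨ e) ∨ g((e ∨ b) ∨ c ∨ c, g(l, c, j), l ∨ b ∨ (j ∨ b)), ((e ∨ l) ∨ e) ∨ c ∨ c ∨ e ∨ j ∨ (d(b, l) ∨ l) ∨ ((c ∨ e) ∨ e))
  Simplify inside:  d((e ∨ e) ∨ g((e ∨ b) ∨ c ∨ c, g(l, c, j), l ∨ b ∨ (j ∨ b)), ((e ∨ l) ∨ e) ∨ c ∨ c ∨ e ∨ j ∨ (d(b, l) ∨ l) ∨ ((c ∨ e) ∨ e))  →  d(g(b ∨ c ∨ c, g(l, c, j), b ∨ b ∨ j ∨ l), c ∨ c ∨ c ∨ d(b, l) ∨ j ∨ l ∨ l)
  Unit:  drop e
  Sort:  d(g(b ∨ c ∨ c, g(l, c, j), b ∨ b ∨ j ∨ l), c ∨ c ∨ c ∨ d(b, l) ∨ j ∨ l ∨ l)
Right:  d(g((c ∨ (e ∨ b)) ∨ c, (b ∨ l) ∨ ((j ∨ e) ∨ b), g(l, c, j)), d(b, l) ∨ (l ∨ (j ∨ (c ∨ (e ∨ e) ∨ e ∨ e))) ∨ (l ∨ c) ∨ (c ∨ e))
  Descend into:  d(b, l) ∨ (l ∨ (j ∨ (c ∨ (e ∨ e) ∨ e ∨ e))) ∨ (l ∨ c) ∨ (c ∨ e)
  Merge nested applications:  d(b, l) ∨ l ∨ j ∨ c ∨ e ∨ e ∨ e ∨ e ∨ l ∨ c ∨ c ∨ e
  Drop the unit:  drop e (×5)
  Order the arguments:  c ∨ c ∨ c ∨ d(b, l) ∨ j ∨ l ∨ l
  Rebuild:  d(g(b ∨ c ∨ c, b ∨ b ∨ j ∨ l, g(l, c, j)), c ∨ c ∨ c ∨ d(b, l) ∨ j ∨ l ∨ l)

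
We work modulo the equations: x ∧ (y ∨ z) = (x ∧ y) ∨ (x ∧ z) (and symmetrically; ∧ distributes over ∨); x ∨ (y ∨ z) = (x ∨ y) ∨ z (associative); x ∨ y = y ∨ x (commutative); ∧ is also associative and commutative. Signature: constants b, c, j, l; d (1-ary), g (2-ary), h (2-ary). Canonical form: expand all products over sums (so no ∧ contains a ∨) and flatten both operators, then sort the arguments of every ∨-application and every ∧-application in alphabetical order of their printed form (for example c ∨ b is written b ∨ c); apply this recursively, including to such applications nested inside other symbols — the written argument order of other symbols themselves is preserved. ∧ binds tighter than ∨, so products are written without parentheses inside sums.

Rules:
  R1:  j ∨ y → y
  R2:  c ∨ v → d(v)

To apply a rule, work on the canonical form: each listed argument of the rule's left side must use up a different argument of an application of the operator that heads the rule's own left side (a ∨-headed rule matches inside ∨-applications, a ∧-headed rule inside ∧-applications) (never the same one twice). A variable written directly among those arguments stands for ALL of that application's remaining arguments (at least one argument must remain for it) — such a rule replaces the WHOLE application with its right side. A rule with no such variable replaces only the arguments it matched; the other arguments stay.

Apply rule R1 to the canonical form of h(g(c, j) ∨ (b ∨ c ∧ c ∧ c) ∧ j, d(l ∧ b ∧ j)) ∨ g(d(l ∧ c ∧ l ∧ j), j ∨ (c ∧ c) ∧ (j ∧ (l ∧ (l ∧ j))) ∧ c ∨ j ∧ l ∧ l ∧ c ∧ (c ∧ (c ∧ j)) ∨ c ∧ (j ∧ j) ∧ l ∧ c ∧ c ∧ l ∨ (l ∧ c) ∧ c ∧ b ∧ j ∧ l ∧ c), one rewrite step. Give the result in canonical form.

Answer: g(d(c ∧ j ∧ l ∧ l), b ∧ c ∧ c ∧ c ∧ j ∧ l ∧ l ∨ c ∧ c ∧ c ∧ j ∧ j ∧ l ∧ l ∨ c ∧ c ∧ c ∧ j ∧ j ∧ l ∧ l ∨ c ∧ c ∧ c ∧ j ∧ j ∧ l ∧ l) ∨ h(b ∧ j ∨ c ∧ c ∧ c ∧ j ∨ g(c, j), d(b ∧ j ∧ l))

Derivation:
Canonical form:  g(d(c ∧ j ∧ l ∧ l), b ∧ c ∧ c ∧ c ∧ j ∧ l ∧ l ∨ c ∧ c ∧ c ∧ j ∧ j ∧ l ∧ l ∨ c ∧ c ∧ c ∧ j ∧ j ∧ l ∧ l ∨ c ∧ c ∧ c ∧ j ∧ j ∧ l ∧ l ∨ j) ∨ h(b ∧ j ∨ c ∧ c ∧ c ∧ j ∨ g(c, j), d(b ∧ j ∧ l))
Match R1:  consume j;  y := b ∧ c ∧ c ∧ c ∧ j ∧ l ∧ l ∨ c ∧ c ∧ c ∧ j ∧ j ∧ l ∧ l ∨ c ∧ c ∧ c ∧ j ∧ j ∧ l ∧ l ∨ c ∧ c ∧ c ∧ j ∧ j ∧ l ∧ l
The extension variable absorbs all remaining arguments, so the whole application is rewritten.
Result:  g(d(c ∧ j ∧ l ∧ l), b ∧ c ∧ c ∧ c ∧ j ∧ l ∧ l ∨ c ∧ c ∧ c ∧ j ∧ j ∧ l ∧ l ∨ c ∧ c ∧ c ∧ j ∧ j ∧ l ∧ l ∨ c ∧ c ∧ c ∧ j ∧ j ∧ l ∧ l) ∨ h(b ∧ j ∨ c ∧ c ∧ c ∧ j ∨ g(c, j), d(b ∧ j ∧ l))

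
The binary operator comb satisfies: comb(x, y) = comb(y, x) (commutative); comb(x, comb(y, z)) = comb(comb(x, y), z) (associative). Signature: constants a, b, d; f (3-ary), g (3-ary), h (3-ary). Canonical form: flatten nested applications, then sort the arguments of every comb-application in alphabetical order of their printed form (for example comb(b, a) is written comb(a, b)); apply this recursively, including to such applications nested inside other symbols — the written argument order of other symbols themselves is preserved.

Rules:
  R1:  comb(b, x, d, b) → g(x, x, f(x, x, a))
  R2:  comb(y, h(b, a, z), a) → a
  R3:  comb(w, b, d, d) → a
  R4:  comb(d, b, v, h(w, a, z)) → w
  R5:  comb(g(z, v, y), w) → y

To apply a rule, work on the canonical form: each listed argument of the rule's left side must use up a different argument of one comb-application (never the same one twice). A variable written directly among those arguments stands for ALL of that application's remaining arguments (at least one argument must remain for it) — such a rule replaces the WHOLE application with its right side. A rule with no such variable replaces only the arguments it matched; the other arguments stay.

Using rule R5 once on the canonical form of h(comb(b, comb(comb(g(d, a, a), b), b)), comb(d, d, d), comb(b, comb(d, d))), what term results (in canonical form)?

Canonical form:  h(comb(b, b, b, g(d, a, a)), comb(d, d, d), comb(b, d, d))
Apply R5:  consuming g(d, a, a);  v := a, w := comb(b, b, b), y := a, z := d
The variable takes the whole remainder — replace the entire application.
New term:  h(a, comb(d, d, d), comb(b, d, d))

Answer: h(a, comb(d, d, d), comb(b, d, d))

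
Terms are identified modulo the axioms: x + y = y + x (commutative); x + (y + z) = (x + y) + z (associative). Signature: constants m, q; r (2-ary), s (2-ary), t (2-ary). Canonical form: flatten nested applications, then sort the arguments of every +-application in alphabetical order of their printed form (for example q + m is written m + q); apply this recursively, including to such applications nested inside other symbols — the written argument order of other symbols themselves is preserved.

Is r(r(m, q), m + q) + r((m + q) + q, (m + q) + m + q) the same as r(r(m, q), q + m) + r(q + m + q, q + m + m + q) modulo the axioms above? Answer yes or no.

Left:  r(r(m, q), m + q) + r((m + q) + q, (m + q) + m + q)
  Inside:  r((m + q) + q, (m + q) + m + q)  →  r(m + q + q, m + m + q + q)
  Sort:  r(m + q + q, m + m + q + q) + r(r(m, q), m + q)
Right:  r(r(m, q), q + m) + r(q + m + q, q + m + m + q)
  Simplify inside:  r(r(m, q), q + m)  →  r(r(m, q), m + q)
  Canonicalize subterm:  r(q + m + q, q + m + m + q)  →  r(m + q + q, m + m + q + q)
  Order the arguments:  r(m + q + q, m + m + q + q) + r(r(m, q), m + q)

Answer: yes — both canonical forms are r(m + q + q, m + m + q + q) + r(r(m, q), m + q)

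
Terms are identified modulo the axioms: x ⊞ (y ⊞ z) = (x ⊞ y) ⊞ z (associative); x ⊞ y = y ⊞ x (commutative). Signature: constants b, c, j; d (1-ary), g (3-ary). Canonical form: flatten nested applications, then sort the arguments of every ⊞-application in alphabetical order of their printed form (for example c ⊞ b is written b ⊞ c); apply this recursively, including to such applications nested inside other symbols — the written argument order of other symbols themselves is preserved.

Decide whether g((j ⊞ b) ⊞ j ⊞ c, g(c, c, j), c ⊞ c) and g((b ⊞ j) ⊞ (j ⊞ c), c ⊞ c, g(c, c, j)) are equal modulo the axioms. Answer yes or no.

Answer: no — g(b ⊞ c ⊞ j ⊞ j, g(c, c, j), c ⊞ c) vs g(b ⊞ c ⊞ j ⊞ j, c ⊞ c, g(c, c, j))

Derivation:
Left:  g((j ⊞ b) ⊞ j ⊞ c, g(c, c, j), c ⊞ c)
  Work inside:  (j ⊞ b) ⊞ j ⊞ c
  Flatten:  j ⊞ b ⊞ j ⊞ c
  Order the arguments:  b ⊞ c ⊞ j ⊞ j
  Put back:  g(b ⊞ c ⊞ j ⊞ j, g(c, c, j), c ⊞ c)
Right:  g((b ⊞ j) ⊞ (j ⊞ c), c ⊞ c, g(c, c, j))
  Focus inside:  (b ⊞ j) ⊞ (j ⊞ c)
  Flatten:  b ⊞ j ⊞ j ⊞ c
  Sort:  b ⊞ c ⊞ j ⊞ j
  Put back:  g(b ⊞ c ⊞ j ⊞ j, c ⊞ c, g(c, c, j))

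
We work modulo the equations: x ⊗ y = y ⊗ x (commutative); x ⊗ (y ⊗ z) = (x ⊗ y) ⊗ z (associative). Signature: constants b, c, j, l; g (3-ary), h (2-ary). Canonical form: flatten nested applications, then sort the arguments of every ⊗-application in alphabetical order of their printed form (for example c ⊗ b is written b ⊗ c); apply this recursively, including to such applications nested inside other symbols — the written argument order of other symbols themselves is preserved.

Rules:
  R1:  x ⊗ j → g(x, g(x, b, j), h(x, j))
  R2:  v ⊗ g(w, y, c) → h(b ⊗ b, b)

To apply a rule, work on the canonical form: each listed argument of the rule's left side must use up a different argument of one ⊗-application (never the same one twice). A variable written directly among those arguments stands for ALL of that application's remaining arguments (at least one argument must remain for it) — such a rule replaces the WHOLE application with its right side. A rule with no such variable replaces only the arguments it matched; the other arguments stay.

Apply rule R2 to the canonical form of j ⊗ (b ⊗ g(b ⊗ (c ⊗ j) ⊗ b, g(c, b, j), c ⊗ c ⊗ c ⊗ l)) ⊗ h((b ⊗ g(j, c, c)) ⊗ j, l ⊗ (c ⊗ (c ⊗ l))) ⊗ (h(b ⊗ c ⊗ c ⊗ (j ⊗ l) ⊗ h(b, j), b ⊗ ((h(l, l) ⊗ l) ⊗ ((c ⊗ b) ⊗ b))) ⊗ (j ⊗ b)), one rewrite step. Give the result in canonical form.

Canonical form:  b ⊗ b ⊗ g(b ⊗ b ⊗ c ⊗ j, g(c, b, j), c ⊗ c ⊗ c ⊗ l) ⊗ h(b ⊗ c ⊗ c ⊗ h(b, j) ⊗ j ⊗ l, b ⊗ b ⊗ b ⊗ c ⊗ h(l, l) ⊗ l) ⊗ h(b ⊗ g(j, c, c) ⊗ j, c ⊗ c ⊗ l ⊗ l) ⊗ j ⊗ j
Match R2:  consume g(j, c, c);  v := b ⊗ j, w := j, y := c
The variable takes the whole remainder — replace the entire application.
Giving:  b ⊗ b ⊗ g(b ⊗ b ⊗ c ⊗ j, g(c, b, j), c ⊗ c ⊗ c ⊗ l) ⊗ h(b ⊗ c ⊗ c ⊗ h(b, j) ⊗ j ⊗ l, b ⊗ b ⊗ b ⊗ c ⊗ h(l, l) ⊗ l) ⊗ h(h(b ⊗ b, b), c ⊗ c ⊗ l ⊗ l) ⊗ j ⊗ j

Answer: b ⊗ b ⊗ g(b ⊗ b ⊗ c ⊗ j, g(c, b, j), c ⊗ c ⊗ c ⊗ l) ⊗ h(b ⊗ c ⊗ c ⊗ h(b, j) ⊗ j ⊗ l, b ⊗ b ⊗ b ⊗ c ⊗ h(l, l) ⊗ l) ⊗ h(h(b ⊗ b, b), c ⊗ c ⊗ l ⊗ l) ⊗ j ⊗ j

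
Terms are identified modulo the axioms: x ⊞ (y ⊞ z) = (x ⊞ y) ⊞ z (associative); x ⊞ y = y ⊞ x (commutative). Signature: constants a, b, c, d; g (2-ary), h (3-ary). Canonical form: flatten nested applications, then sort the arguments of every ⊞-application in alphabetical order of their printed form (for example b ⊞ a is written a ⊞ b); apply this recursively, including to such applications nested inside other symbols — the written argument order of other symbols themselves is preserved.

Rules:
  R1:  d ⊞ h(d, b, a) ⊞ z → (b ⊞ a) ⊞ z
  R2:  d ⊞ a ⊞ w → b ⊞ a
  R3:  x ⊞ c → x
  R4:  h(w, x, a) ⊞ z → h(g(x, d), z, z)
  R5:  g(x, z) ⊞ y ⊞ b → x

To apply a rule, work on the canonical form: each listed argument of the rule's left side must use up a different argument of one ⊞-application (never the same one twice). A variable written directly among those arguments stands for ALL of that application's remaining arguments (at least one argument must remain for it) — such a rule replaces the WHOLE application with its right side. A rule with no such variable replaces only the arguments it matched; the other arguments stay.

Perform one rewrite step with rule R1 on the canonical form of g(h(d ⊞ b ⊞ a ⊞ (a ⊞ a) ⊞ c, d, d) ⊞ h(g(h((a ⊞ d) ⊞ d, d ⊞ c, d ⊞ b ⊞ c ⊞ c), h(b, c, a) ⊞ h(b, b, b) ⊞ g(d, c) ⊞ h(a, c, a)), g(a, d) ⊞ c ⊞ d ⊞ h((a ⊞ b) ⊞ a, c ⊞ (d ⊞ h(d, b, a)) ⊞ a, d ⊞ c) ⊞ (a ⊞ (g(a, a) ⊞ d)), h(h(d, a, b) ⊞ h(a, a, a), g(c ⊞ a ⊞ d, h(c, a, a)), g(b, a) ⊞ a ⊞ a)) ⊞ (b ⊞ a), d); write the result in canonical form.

Canonical form:  g(a ⊞ b ⊞ h(a ⊞ a ⊞ a ⊞ b ⊞ c ⊞ d, d, d) ⊞ h(g(h(a ⊞ d ⊞ d, c ⊞ d, b ⊞ c ⊞ c ⊞ d), g(d, c) ⊞ h(a, c, a) ⊞ h(b, b, b) ⊞ h(b, c, a)), a ⊞ c ⊞ d ⊞ d ⊞ g(a, a) ⊞ g(a, d) ⊞ h(a ⊞ a ⊞ b, a ⊞ c ⊞ d ⊞ h(d, b, a), c ⊞ d), h(h(a, a, a) ⊞ h(d, a, b), g(a ⊞ c ⊞ d, h(c, a, a)), a ⊞ a ⊞ g(b, a))), d)
Match R1:  consume d, h(d, b, a);  z := a ⊞ c
The variable takes the whole remainder — replace the entire application.
Result:  g(a ⊞ b ⊞ h(a ⊞ a ⊞ a ⊞ b ⊞ c ⊞ d, d, d) ⊞ h(g(h(a ⊞ d ⊞ d, c ⊞ d, b ⊞ c ⊞ c ⊞ d), g(d, c) ⊞ h(a, c, a) ⊞ h(b, b, b) ⊞ h(b, c, a)), a ⊞ c ⊞ d ⊞ d ⊞ g(a, a) ⊞ g(a, d) ⊞ h(a ⊞ a ⊞ b, a ⊞ a ⊞ b ⊞ c, c ⊞ d), h(h(a, a, a) ⊞ h(d, a, b), g(a ⊞ c ⊞ d, h(c, a, a)), a ⊞ a ⊞ g(b, a))), d)

Answer: g(a ⊞ b ⊞ h(a ⊞ a ⊞ a ⊞ b ⊞ c ⊞ d, d, d) ⊞ h(g(h(a ⊞ d ⊞ d, c ⊞ d, b ⊞ c ⊞ c ⊞ d), g(d, c) ⊞ h(a, c, a) ⊞ h(b, b, b) ⊞ h(b, c, a)), a ⊞ c ⊞ d ⊞ d ⊞ g(a, a) ⊞ g(a, d) ⊞ h(a ⊞ a ⊞ b, a ⊞ a ⊞ b ⊞ c, c ⊞ d), h(h(a, a, a) ⊞ h(d, a, b), g(a ⊞ c ⊞ d, h(c, a, a)), a ⊞ a ⊞ g(b, a))), d)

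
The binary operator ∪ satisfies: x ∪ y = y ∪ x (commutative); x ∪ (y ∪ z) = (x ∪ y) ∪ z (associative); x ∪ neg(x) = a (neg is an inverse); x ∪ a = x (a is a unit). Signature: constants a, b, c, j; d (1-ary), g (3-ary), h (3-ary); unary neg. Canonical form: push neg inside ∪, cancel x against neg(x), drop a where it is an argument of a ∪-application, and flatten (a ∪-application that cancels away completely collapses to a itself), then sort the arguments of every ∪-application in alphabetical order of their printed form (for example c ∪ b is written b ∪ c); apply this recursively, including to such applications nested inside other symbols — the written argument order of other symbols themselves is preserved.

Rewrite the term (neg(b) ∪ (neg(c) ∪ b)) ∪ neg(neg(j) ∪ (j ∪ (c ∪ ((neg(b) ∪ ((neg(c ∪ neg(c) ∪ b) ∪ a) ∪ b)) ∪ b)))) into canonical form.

Push neg inside:  distribute neg over ∪ and collapse double neg
Inverses cancel:  b cancels; j cancels
Collect:  neg(c) ∪ neg(c)

Answer: neg(c) ∪ neg(c)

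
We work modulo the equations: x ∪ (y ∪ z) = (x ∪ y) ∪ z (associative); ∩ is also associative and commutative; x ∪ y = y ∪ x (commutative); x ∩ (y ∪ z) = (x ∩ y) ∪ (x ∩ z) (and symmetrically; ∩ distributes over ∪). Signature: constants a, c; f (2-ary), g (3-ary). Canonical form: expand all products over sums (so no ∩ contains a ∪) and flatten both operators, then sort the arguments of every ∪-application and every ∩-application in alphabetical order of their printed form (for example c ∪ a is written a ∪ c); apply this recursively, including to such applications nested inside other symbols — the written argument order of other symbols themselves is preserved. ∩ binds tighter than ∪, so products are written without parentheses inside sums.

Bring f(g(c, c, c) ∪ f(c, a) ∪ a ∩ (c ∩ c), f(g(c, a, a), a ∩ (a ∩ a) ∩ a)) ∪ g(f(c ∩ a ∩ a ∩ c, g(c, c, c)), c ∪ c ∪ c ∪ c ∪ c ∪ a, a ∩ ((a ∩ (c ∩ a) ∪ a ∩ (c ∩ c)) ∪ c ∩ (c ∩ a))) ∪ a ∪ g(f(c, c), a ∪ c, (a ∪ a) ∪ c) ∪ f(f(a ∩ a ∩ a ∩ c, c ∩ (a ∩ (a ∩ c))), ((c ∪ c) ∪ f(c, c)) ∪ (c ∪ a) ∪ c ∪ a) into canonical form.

Answer: a ∪ f(a ∩ c ∩ c ∪ f(c, a) ∪ g(c, c, c), f(g(c, a, a), a ∩ a ∩ a ∩ a)) ∪ f(f(a ∩ a ∩ a ∩ c, a ∩ a ∩ c ∩ c), a ∪ a ∪ c ∪ c ∪ c ∪ c ∪ f(c, c)) ∪ g(f(a ∩ a ∩ c ∩ c, g(c, c, c)), a ∪ c ∪ c ∪ c ∪ c ∪ c, a ∩ a ∩ a ∩ c ∪ a ∩ a ∩ c ∩ c ∪ a ∩ a ∩ c ∩ c) ∪ g(f(c, c), a ∪ c, a ∪ a ∪ c)

Derivation:
Expand products over sums:  f(a ∩ c ∩ c ∪ f(c, a) ∪ g(c, c, c), f(g(c, a, a), a ∩ a ∩ a ∩ a)) ∪ g(f(a ∩ a ∩ c ∩ c, g(c, c, c)), a ∪ c ∪ c ∪ c ∪ c ∪ c, a ∩ a ∩ a ∩ c ∪ a ∩ a ∩ c ∩ c ∪ a ∩ a ∩ c ∩ c) ∪ a ∪ g(f(c, c), a ∪ c, a ∪ a ∪ c) ∪ f(f(a ∩ a ∩ a ∩ c, a ∩ a ∩ c ∩ c), a ∪ a ∪ c ∪ c ∪ c ∪ c ∪ f(c, c))
Sort arguments:  a ∪ f(a ∩ c ∩ c ∪ f(c, a) ∪ g(c, c, c), f(g(c, a, a), a ∩ a ∩ a ∩ a)) ∪ f(f(a ∩ a ∩ a ∩ c, a ∩ a ∩ c ∩ c), a ∪ a ∪ c ∪ c ∪ c ∪ c ∪ f(c, c)) ∪ g(f(a ∩ a ∩ c ∩ c, g(c, c, c)), a ∪ c ∪ c ∪ c ∪ c ∪ c, a ∩ a ∩ a ∩ c ∪ a ∩ a ∩ c ∩ c ∪ a ∩ a ∩ c ∩ c) ∪ g(f(c, c), a ∪ c, a ∪ a ∪ c)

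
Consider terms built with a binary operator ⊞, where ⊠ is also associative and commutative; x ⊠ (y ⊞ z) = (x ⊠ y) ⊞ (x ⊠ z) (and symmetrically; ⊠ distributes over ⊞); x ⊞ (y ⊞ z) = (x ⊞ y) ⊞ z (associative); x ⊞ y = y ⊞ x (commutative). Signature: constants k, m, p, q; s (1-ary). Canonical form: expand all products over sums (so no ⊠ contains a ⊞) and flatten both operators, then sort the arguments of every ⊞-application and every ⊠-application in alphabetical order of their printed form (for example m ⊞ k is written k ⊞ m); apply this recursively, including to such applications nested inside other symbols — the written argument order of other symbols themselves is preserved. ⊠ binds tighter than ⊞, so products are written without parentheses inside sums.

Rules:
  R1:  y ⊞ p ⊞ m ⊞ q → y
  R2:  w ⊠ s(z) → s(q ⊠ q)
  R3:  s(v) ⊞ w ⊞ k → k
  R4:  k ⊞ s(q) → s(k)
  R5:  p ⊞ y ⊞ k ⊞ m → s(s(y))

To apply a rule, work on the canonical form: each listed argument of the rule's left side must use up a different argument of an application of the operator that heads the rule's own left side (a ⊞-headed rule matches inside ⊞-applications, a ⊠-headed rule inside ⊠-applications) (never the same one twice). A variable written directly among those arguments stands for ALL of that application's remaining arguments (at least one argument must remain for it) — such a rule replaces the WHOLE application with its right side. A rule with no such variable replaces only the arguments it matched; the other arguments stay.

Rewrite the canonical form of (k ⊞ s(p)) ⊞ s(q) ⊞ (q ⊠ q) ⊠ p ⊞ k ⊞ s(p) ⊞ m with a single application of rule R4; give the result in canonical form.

Canonical form:  k ⊞ k ⊞ m ⊞ p ⊠ q ⊠ q ⊞ s(p) ⊞ s(p) ⊞ s(q)
Match R4:  consume k, s(q)
New term:  k ⊞ m ⊞ p ⊠ q ⊠ q ⊞ s(k) ⊞ s(p) ⊞ s(p)

Answer: k ⊞ m ⊞ p ⊠ q ⊠ q ⊞ s(k) ⊞ s(p) ⊞ s(p)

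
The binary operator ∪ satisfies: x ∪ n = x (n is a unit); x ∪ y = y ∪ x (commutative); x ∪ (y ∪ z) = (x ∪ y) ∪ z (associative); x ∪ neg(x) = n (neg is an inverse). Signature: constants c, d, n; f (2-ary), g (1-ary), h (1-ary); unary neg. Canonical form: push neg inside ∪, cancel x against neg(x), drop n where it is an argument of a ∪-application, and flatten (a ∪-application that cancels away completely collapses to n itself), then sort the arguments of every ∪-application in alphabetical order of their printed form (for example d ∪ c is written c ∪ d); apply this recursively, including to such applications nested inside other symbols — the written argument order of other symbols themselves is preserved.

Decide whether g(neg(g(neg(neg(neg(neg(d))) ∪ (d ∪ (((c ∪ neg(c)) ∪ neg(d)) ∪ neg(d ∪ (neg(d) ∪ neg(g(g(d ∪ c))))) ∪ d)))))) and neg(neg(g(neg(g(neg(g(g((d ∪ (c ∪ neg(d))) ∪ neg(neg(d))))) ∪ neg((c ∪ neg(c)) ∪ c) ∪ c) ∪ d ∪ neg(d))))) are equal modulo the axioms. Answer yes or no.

Answer: yes — both canonical forms are g(neg(g(neg(g(g(c ∪ d))))))

Derivation:
Left:  g(neg(g(neg(neg(neg(neg(d))) ∪ (d ∪ (((c ∪ neg(c)) ∪ neg(d)) ∪ neg(d ∪ (neg(d) ∪ neg(g(g(d ∪ c))))) ∪ d))))))
  Focus inside:  neg(neg(neg(d))) ∪ (d ∪ (((c ∪ neg(c)) ∪ neg(d)) ∪ neg(d ∪ (neg(d) ∪ neg(g(g(d ∪ c))))) ∪ d))
  Push neg inside:  distribute neg over ∪ and collapse double neg
  Cancel:  d cancels; c cancels
  Collect terms:  g(g(c ∪ d))
  Reassemble:  g(neg(g(neg(g(g(c ∪ d))))))
Right:  neg(neg(g(neg(g(neg(g(g((d ∪ (c ∪ neg(d))) ∪ neg(neg(d))))) ∪ neg((c ∪ neg(c)) ∪ c) ∪ c) ∪ d ∪ neg(d)))))
  Push neg inside:  distribute neg over ∪ and collapse double neg
  Collect:  g(neg(g(neg(g(g(c ∪ d))))))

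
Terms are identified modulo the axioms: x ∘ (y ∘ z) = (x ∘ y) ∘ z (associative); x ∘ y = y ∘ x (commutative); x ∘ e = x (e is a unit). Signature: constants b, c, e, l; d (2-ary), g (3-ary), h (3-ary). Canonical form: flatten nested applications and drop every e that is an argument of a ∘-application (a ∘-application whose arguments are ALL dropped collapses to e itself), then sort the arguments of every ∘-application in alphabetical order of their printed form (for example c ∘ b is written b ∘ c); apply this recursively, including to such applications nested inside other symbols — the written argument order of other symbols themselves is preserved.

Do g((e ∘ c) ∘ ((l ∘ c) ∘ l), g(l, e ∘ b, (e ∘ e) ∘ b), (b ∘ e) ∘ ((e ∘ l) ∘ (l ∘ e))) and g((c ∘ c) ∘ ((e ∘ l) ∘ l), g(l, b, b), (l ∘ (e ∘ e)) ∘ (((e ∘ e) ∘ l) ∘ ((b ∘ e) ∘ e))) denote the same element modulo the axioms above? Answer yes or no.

Answer: yes — both canonical forms are g(c ∘ c ∘ l ∘ l, g(l, b, b), b ∘ l ∘ l)

Derivation:
Left:  g((e ∘ c) ∘ ((l ∘ c) ∘ l), g(l, e ∘ b, (e ∘ e) ∘ b), (b ∘ e) ∘ ((e ∘ l) ∘ (l ∘ e)))
  Descend into:  (b ∘ e) ∘ ((e ∘ l) ∘ (l ∘ e))
  Flatten:  b ∘ e ∘ e ∘ l ∘ l ∘ e
  Unit:  drop e (×3)
  Order the arguments:  b ∘ l ∘ l
  Put back:  g(c ∘ c ∘ l ∘ l, g(l, b, b), b ∘ l ∘ l)
Right:  g((c ∘ c) ∘ ((e ∘ l) ∘ l), g(l, b, b), (l ∘ (e ∘ e)) ∘ (((e ∘ e) ∘ l) ∘ ((b ∘ e) ∘ e)))
  Descend into:  (l ∘ (e ∘ e)) ∘ (((e ∘ e) ∘ l) ∘ ((b ∘ e) ∘ e))
  Flatten:  l ∘ e ∘ e ∘ e ∘ e ∘ l ∘ b ∘ e ∘ e
  Unit:  drop e (×6)
  Sort:  b ∘ l ∘ l
  Reassemble:  g(c ∘ c ∘ l ∘ l, g(l, b, b), b ∘ l ∘ l)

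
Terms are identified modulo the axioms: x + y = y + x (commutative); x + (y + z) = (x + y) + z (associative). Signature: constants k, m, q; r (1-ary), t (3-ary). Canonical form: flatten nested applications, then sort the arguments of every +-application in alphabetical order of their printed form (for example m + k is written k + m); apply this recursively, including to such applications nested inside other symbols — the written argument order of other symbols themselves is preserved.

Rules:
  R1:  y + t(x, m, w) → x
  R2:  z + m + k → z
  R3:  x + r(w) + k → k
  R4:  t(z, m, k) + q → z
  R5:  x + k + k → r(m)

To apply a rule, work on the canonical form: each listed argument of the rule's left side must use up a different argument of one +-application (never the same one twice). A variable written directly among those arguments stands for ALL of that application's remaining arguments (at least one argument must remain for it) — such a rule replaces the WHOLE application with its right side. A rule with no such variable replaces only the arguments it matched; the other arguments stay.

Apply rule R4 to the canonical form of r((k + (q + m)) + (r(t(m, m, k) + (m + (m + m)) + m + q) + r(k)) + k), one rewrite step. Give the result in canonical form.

Canonical form:  r(k + k + m + q + r(k) + r(m + m + m + m + q + t(m, m, k)))
Apply R4:  consuming q, t(m, m, k);  z := m
Giving:  r(k + k + m + q + r(k) + r(m + m + m + m + m))

Answer: r(k + k + m + q + r(k) + r(m + m + m + m + m))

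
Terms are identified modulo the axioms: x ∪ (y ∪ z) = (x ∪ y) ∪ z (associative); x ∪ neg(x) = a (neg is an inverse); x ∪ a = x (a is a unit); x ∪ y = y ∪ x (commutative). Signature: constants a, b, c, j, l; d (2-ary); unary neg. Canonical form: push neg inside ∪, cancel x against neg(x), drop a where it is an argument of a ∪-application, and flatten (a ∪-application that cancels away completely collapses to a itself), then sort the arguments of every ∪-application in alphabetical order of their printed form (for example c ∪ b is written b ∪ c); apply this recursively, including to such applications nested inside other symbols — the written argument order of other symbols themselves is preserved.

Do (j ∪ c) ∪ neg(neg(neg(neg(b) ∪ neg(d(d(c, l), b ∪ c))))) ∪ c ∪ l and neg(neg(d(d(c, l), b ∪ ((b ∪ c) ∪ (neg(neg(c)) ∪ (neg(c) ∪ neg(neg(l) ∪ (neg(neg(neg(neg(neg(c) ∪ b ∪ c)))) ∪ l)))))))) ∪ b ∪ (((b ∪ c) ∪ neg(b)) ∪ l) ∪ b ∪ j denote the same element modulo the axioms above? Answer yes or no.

Answer: no — b ∪ c ∪ c ∪ d(d(c, l), b ∪ c) ∪ j ∪ l vs b ∪ b ∪ c ∪ d(d(c, l), b ∪ c) ∪ j ∪ l

Derivation:
Left:  (j ∪ c) ∪ neg(neg(neg(neg(b) ∪ neg(d(d(c, l), b ∪ c))))) ∪ c ∪ l
  Push neg inside:  distribute neg over ∪ and collapse double neg
  Collect:  j ∪ c ∪ c ∪ b ∪ d(d(c, l), b ∪ c) ∪ l
  Sort:  b ∪ c ∪ c ∪ d(d(c, l), b ∪ c) ∪ j ∪ l
Right:  neg(neg(d(d(c, l), b ∪ ((b ∪ c) ∪ (neg(neg(c)) ∪ (neg(c) ∪ neg(neg(l) ∪ (neg(neg(neg(neg(neg(c) ∪ b ∪ c)))) ∪ l)))))))) ∪ b ∪ (((b ∪ c) ∪ neg(b)) ∪ l) ∪ b ∪ j
  Push neg inside:  distribute neg over ∪ and collapse double neg
  Combine occurrences:  d(d(c, l), b ∪ c) ∪ b ∪ b ∪ c ∪ l ∪ j
  Order the arguments:  b ∪ b ∪ c ∪ d(d(c, l), b ∪ c) ∪ j ∪ l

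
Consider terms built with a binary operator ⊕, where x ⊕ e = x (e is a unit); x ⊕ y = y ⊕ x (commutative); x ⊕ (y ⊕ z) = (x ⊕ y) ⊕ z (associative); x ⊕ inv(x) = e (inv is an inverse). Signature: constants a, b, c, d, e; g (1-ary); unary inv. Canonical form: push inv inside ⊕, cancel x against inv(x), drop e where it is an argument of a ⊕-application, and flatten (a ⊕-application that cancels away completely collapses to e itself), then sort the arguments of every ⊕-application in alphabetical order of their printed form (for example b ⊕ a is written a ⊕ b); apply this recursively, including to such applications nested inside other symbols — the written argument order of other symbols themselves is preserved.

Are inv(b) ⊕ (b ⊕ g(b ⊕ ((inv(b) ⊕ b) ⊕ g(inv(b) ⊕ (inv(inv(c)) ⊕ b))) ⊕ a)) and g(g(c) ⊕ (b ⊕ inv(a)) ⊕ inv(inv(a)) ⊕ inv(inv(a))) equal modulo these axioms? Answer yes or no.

Left:  inv(b) ⊕ (b ⊕ g(b ⊕ ((inv(b) ⊕ b) ⊕ g(inv(b) ⊕ (inv(inv(c)) ⊕ b))) ⊕ a))
  Push inv inside:  distribute inv over ⊕ and collapse double inv
  Cancel inverse pairs:  b cancels
  Collect terms:  g(a ⊕ b ⊕ g(c))
Right:  g(g(c) ⊕ (b ⊕ inv(a)) ⊕ inv(inv(a)) ⊕ inv(inv(a)))
  Work inside:  g(c) ⊕ (b ⊕ inv(a)) ⊕ inv(inv(a)) ⊕ inv(inv(a))
  Push inv inside:  distribute inv over ⊕ and collapse double inv
  Collect terms:  g(c) ⊕ b ⊕ a
  Order the arguments:  a ⊕ b ⊕ g(c)
  Rebuild:  g(a ⊕ b ⊕ g(c))

Answer: yes — both canonical forms are g(a ⊕ b ⊕ g(c))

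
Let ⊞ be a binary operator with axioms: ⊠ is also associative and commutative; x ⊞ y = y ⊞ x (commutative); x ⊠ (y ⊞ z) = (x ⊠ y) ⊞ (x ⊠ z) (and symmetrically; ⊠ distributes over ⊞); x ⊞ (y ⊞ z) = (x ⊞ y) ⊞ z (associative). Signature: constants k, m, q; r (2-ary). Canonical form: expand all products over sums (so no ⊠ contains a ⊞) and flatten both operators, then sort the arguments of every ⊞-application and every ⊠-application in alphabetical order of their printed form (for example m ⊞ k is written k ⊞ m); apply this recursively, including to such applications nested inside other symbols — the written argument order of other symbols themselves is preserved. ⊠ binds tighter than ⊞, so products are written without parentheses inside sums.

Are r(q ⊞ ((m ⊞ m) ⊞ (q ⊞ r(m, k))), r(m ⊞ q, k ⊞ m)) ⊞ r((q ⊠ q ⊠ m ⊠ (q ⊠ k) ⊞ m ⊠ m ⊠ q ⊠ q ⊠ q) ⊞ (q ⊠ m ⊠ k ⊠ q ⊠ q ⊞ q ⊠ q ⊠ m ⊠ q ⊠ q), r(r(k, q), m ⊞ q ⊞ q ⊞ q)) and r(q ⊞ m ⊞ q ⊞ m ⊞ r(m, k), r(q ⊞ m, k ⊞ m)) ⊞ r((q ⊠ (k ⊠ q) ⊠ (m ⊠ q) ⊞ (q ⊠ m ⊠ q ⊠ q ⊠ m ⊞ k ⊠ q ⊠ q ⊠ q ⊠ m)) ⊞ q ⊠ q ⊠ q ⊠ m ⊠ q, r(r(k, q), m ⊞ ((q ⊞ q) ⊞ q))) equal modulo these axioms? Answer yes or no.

Answer: yes — both canonical forms are r(k ⊠ m ⊠ q ⊠ q ⊠ q ⊞ k ⊠ m ⊠ q ⊠ q ⊠ q ⊞ m ⊠ m ⊠ q ⊠ q ⊠ q ⊞ m ⊠ q ⊠ q ⊠ q ⊠ q, r(r(k, q), m ⊞ q ⊞ q ⊞ q)) ⊞ r(m ⊞ m ⊞ q ⊞ q ⊞ r(m, k), r(m ⊞ q, k ⊞ m))

Derivation:
Left:  r(q ⊞ ((m ⊞ m) ⊞ (q ⊞ r(m, k))), r(m ⊞ q, k ⊞ m)) ⊞ r((q ⊠ q ⊠ m ⊠ (q ⊠ k) ⊞ m ⊠ m ⊠ q ⊠ q ⊠ q) ⊞ (q ⊠ m ⊠ k ⊠ q ⊠ q ⊞ q ⊠ q ⊠ m ⊠ q ⊠ q), r(r(k, q), m ⊞ q ⊞ q ⊞ q))
  Flatten:  r(m ⊞ m ⊞ q ⊞ q ⊞ r(m, k), r(m ⊞ q, k ⊞ m)) ⊞ r(k ⊠ m ⊠ q ⊠ q ⊠ q ⊞ k ⊠ m ⊠ q ⊠ q ⊠ q ⊞ m ⊠ m ⊠ q ⊠ q ⊠ q ⊞ m ⊠ q ⊠ q ⊠ q ⊠ q, r(r(k, q), m ⊞ q ⊞ q ⊞ q))
  Sort arguments:  r(k ⊠ m ⊠ q ⊠ q ⊠ q ⊞ k ⊠ m ⊠ q ⊠ q ⊠ q ⊞ m ⊠ m ⊠ q ⊠ q ⊠ q ⊞ m ⊠ q ⊠ q ⊠ q ⊠ q, r(r(k, q), m ⊞ q ⊞ q ⊞ q)) ⊞ r(m ⊞ m ⊞ q ⊞ q ⊞ r(m, k), r(m ⊞ q, k ⊞ m))
Right:  r(q ⊞ m ⊞ q ⊞ m ⊞ r(m, k), r(q ⊞ m, k ⊞ m)) ⊞ r((q ⊠ (k ⊠ q) ⊠ (m ⊠ q) ⊞ (q ⊠ m ⊠ q ⊠ q ⊠ m ⊞ k ⊠ q ⊠ q ⊠ q ⊠ m)) ⊞ q ⊠ q ⊠ q ⊠ m ⊠ q, r(r(k, q), m ⊞ ((q ⊞ q) ⊞ q)))
  Flatten:  r(m ⊞ m ⊞ q ⊞ q ⊞ r(m, k), r(m ⊞ q, k ⊞ m)) ⊞ r(k ⊠ m ⊠ q ⊠ q ⊠ q ⊞ k ⊠ m ⊠ q ⊠ q ⊠ q ⊞ m ⊠ m ⊠ q ⊠ q ⊠ q ⊞ m ⊠ q ⊠ q ⊠ q ⊠ q, r(r(k, q), m ⊞ q ⊞ q ⊞ q))
  Order the arguments:  r(k ⊠ m ⊠ q ⊠ q ⊠ q ⊞ k ⊠ m ⊠ q ⊠ q ⊠ q ⊞ m ⊠ m ⊠ q ⊠ q ⊠ q ⊞ m ⊠ q ⊠ q ⊠ q ⊠ q, r(r(k, q), m ⊞ q ⊞ q ⊞ q)) ⊞ r(m ⊞ m ⊞ q ⊞ q ⊞ r(m, k), r(m ⊞ q, k ⊞ m))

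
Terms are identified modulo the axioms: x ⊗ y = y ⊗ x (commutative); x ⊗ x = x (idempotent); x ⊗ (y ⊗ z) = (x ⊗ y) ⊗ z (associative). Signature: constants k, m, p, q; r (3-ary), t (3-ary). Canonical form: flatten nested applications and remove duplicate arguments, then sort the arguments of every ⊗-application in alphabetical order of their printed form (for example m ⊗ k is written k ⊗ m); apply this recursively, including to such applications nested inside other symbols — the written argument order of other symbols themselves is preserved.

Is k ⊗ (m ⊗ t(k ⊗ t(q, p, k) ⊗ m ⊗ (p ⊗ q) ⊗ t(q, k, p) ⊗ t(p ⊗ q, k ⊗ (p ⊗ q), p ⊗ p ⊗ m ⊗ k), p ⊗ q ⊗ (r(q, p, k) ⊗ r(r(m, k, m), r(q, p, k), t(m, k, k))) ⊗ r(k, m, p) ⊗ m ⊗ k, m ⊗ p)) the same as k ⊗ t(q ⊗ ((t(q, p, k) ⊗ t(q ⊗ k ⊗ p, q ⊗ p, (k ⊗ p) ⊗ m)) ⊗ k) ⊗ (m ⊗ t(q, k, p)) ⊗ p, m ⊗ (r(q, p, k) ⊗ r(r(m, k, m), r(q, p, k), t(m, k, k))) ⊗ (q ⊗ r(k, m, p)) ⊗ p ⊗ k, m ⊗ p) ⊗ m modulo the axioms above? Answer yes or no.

Answer: no — k ⊗ m ⊗ t(k ⊗ m ⊗ p ⊗ q ⊗ t(p ⊗ q, k ⊗ p ⊗ q, k ⊗ m ⊗ p) ⊗ t(q, k, p) ⊗ t(q, p, k), k ⊗ m ⊗ p ⊗ q ⊗ r(k, m, p) ⊗ r(q, p, k) ⊗ r(r(m, k, m), r(q, p, k), t(m, k, k)), m ⊗ p) vs k ⊗ m ⊗ t(k ⊗ m ⊗ p ⊗ q ⊗ t(k ⊗ p ⊗ q, p ⊗ q, k ⊗ m ⊗ p) ⊗ t(q, k, p) ⊗ t(q, p, k), k ⊗ m ⊗ p ⊗ q ⊗ r(k, m, p) ⊗ r(q, p, k) ⊗ r(r(m, k, m), r(q, p, k), t(m, k, k)), m ⊗ p)

Derivation:
Left:  k ⊗ (m ⊗ t(k ⊗ t(q, p, k) ⊗ m ⊗ (p ⊗ q) ⊗ t(q, k, p) ⊗ t(p ⊗ q, k ⊗ (p ⊗ q), p ⊗ p ⊗ m ⊗ k), p ⊗ q ⊗ (r(q, p, k) ⊗ r(r(m, k, m), r(q, p, k), t(m, k, k))) ⊗ r(k, m, p) ⊗ m ⊗ k, m ⊗ p))
  Merge nested applications:  k ⊗ m ⊗ t(k ⊗ t(q, p, k) ⊗ m ⊗ (p ⊗ q) ⊗ t(q, k, p) ⊗ t(p ⊗ q, k ⊗ (p ⊗ q), p ⊗ p ⊗ m ⊗ k), p ⊗ q ⊗ (r(q, p, k) ⊗ r(r(m, k, m), r(q, p, k), t(m, k, k))) ⊗ r(k, m, p) ⊗ m ⊗ k, m ⊗ p)
  Inside:  t(k ⊗ t(q, p, k) ⊗ m ⊗ (p ⊗ q) ⊗ t(q, k, p) ⊗ t(p ⊗ q, k ⊗ (p ⊗ q), p ⊗ p ⊗ m ⊗ k), p ⊗ q ⊗ (r(q, p, k) ⊗ r(r(m, k, m), r(q, p, k), t(m, k, k))) ⊗ r(k, m, p) ⊗ m ⊗ k, m ⊗ p)  →  t(k ⊗ m ⊗ p ⊗ q ⊗ t(p ⊗ q, k ⊗ p ⊗ q, k ⊗ m ⊗ p) ⊗ t(q, k, p) ⊗ t(q, p, k), k ⊗ m ⊗ p ⊗ q ⊗ r(k, m, p) ⊗ r(q, p, k) ⊗ r(r(m, k, m), r(q, p, k), t(m, k, k)), m ⊗ p)
  Order the arguments:  k ⊗ m ⊗ t(k ⊗ m ⊗ p ⊗ q ⊗ t(p ⊗ q, k ⊗ p ⊗ q, k ⊗ m ⊗ p) ⊗ t(q, k, p) ⊗ t(q, p, k), k ⊗ m ⊗ p ⊗ q ⊗ r(k, m, p) ⊗ r(q, p, k) ⊗ r(r(m, k, m), r(q, p, k), t(m, k, k)), m ⊗ p)
Right:  k ⊗ t(q ⊗ ((t(q, p, k) ⊗ t(q ⊗ k ⊗ p, q ⊗ p, (k ⊗ p) ⊗ m)) ⊗ k) ⊗ (m ⊗ t(q, k, p)) ⊗ p, m ⊗ (r(q, p, k) ⊗ r(r(m, k, m), r(q, p, k), t(m, k, k))) ⊗ (q ⊗ r(k, m, p)) ⊗ p ⊗ k, m ⊗ p) ⊗ m
  Canonicalize subterm:  t(q ⊗ ((t(q, p, k) ⊗ t(q ⊗ k ⊗ p, q ⊗ p, (k ⊗ p) ⊗ m)) ⊗ k) ⊗ (m ⊗ t(q, k, p)) ⊗ p, m ⊗ (r(q, p, k) ⊗ r(r(m, k, m), r(q, p, k), t(m, k, k))) ⊗ (q ⊗ r(k, m, p)) ⊗ p ⊗ k, m ⊗ p)  →  t(k ⊗ m ⊗ p ⊗ q ⊗ t(k ⊗ p ⊗ q, p ⊗ q, k ⊗ m ⊗ p) ⊗ t(q, k, p) ⊗ t(q, p, k), k ⊗ m ⊗ p ⊗ q ⊗ r(k, m, p) ⊗ r(q, p, k) ⊗ r(r(m, k, m), r(q, p, k), t(m, k, k)), m ⊗ p)
  Sort:  k ⊗ m ⊗ t(k ⊗ m ⊗ p ⊗ q ⊗ t(k ⊗ p ⊗ q, p ⊗ q, k ⊗ m ⊗ p) ⊗ t(q, k, p) ⊗ t(q, p, k), k ⊗ m ⊗ p ⊗ q ⊗ r(k, m, p) ⊗ r(q, p, k) ⊗ r(r(m, k, m), r(q, p, k), t(m, k, k)), m ⊗ p)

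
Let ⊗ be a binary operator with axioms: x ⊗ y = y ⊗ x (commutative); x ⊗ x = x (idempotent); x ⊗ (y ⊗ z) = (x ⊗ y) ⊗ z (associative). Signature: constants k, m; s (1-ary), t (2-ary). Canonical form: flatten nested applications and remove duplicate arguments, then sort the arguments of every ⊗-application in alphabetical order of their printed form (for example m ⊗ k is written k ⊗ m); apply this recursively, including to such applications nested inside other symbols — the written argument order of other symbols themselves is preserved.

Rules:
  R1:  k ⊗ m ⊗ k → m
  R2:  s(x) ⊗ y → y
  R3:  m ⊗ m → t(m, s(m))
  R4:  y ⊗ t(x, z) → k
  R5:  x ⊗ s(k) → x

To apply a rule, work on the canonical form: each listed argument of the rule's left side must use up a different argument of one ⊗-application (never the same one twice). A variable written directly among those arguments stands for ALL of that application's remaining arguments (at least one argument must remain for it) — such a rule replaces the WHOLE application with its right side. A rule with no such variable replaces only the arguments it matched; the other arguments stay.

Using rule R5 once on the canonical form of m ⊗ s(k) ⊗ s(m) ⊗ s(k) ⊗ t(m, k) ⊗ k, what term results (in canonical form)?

Canonical form:  k ⊗ m ⊗ s(k) ⊗ s(m) ⊗ t(m, k)
Apply R5:  consuming s(k);  x := k ⊗ m ⊗ s(m) ⊗ t(m, k)
The variable takes the whole remainder — replace the entire application.
New term:  k ⊗ m ⊗ s(m) ⊗ t(m, k)

Answer: k ⊗ m ⊗ s(m) ⊗ t(m, k)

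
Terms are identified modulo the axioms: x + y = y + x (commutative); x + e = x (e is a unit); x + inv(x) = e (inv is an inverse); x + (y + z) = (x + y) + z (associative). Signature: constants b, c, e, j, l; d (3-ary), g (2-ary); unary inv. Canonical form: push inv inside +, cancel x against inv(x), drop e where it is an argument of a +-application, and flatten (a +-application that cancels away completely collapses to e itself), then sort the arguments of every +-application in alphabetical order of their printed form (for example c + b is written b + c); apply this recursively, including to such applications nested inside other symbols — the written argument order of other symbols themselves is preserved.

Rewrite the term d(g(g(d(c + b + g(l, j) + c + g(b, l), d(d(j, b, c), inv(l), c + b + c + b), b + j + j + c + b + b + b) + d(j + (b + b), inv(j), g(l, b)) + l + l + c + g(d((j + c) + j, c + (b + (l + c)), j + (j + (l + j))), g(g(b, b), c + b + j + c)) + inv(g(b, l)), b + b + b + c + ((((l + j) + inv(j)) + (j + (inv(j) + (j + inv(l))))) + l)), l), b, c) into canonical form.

Descend into:  d(c + b + g(l, j) + c + g(b, l), d(d(j, b, c), inv(l), c + b + c + b), b + j + j + c + b + b + b) + d(j + (b + b), inv(j), g(l, b)) + l + l + c + g(d((j + c) + j, c + (b + (l + c)), j + (j + (l + j))), g(g(b, b), c + b + j + c)) + inv(g(b, l))
Collect:  d(b + c + c + g(b, l) + g(l, j), d(d(j, b, c), inv(l), b + b + c + c), b + b + b + b + c + j + j) + d(b + b + j, inv(j), g(l, b)) + l + l + c + g(d(c + j + j, b + c + c + l, j + j + j + l), g(g(b, b), b + c + c + j)) + inv(g(b, l))
Sort arguments:  c + d(b + b + j, inv(j), g(l, b)) + d(b + c + c + g(b, l) + g(l, j), d(d(j, b, c), inv(l), b + b + c + c), b + b + b + b + c + j + j) + g(d(c + j + j, b + c + c + l, j + j + j + l), g(g(b, b), b + c + c + j)) + inv(g(b, l)) + l + l
Rebuild:  d(g(g(c + d(b + b + j, inv(j), g(l, b)) + d(b + c + c + g(b, l) + g(l, j), d(d(j, b, c), inv(l), b + b + c + c), b + b + b + b + c + j + j) + g(d(c + j + j, b + c + c + l, j + j + j + l), g(g(b, b), b + c + c + j)) + inv(g(b, l)) + l + l, b + b + b + c + j + l), l), b, c)

Answer: d(g(g(c + d(b + b + j, inv(j), g(l, b)) + d(b + c + c + g(b, l) + g(l, j), d(d(j, b, c), inv(l), b + b + c + c), b + b + b + b + c + j + j) + g(d(c + j + j, b + c + c + l, j + j + j + l), g(g(b, b), b + c + c + j)) + inv(g(b, l)) + l + l, b + b + b + c + j + l), l), b, c)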